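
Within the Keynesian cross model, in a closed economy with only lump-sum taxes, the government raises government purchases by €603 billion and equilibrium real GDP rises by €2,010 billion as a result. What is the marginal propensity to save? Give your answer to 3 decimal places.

Implied spending multiplier k = ΔY/ΔG = 2,010/603 ≈ 3.3333.
Since k = 1/(1 − MPC), MPC = 1 − 1/k = 1 − ΔG/ΔY = 1 − 603/2,010 = 0.700.
MPS = 1 − MPC = 0.300.

0.300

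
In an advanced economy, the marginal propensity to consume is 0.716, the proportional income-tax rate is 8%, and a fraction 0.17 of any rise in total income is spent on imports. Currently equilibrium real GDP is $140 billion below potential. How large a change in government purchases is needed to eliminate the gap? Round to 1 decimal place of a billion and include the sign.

Spending multiplier = 1/(1 − c(1−t) + m) = 1/(1 − 0.716×0.92 + 0.17) = 1/0.51128 ≈ 1.956.
Need ΔY = +$140 billion, so ΔG = ΔY/k = (+$140 billion) × 0.51128 ≈ +$71.6 billion.
The government should increase government purchases by $71.6 billion.

+$71.6 billion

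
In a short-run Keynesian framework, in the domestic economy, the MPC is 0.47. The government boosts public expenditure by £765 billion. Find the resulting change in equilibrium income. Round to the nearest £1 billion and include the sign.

+£1,443 billion

Expenditure multiplier = 1/(1 − MPC) = 1/(1 − 0.47) = 1/0.53 ≈ 1.887.
ΔY = k × ΔG = (+£765 billion) / 0.53 ≈ +£1,443 billion.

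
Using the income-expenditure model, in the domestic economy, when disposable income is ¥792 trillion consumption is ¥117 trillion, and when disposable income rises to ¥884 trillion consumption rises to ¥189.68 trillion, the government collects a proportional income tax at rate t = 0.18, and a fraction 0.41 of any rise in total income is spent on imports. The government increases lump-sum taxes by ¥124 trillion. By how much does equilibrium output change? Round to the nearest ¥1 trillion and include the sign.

MPC = ΔC/ΔYd = (189.68 − 117)/(884 − 792) = 72.68/92 = 0.79.
A lump-sum tax change of +¥124 trillion shifts disposable income by −¥124 trillion; first-round consumption changes by −c × ΔT = −0.79 × (+¥124 trillion) = −¥97.96 trillion.
Expenditure multiplier = 1/(1 − c(1−t) + m) = 1/(1 − 0.79×0.82 + 0.41) = 1/0.7622 ≈ 1.312.
The tax multiplier is −c × k ≈ −1.036, so ΔY = k × (−c·ΔT) = (−¥97.96 trillion) / 0.7622 ≈ −¥129 trillion.

−¥129 trillion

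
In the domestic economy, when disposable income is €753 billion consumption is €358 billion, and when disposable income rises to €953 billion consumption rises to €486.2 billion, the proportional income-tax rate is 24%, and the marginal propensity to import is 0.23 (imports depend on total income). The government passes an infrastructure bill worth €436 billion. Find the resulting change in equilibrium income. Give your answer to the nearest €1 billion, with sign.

+€587 billion

MPC = ΔC/ΔYd = (486.2 − 358)/(953 − 753) = 128.2/200 = 0.641.
Spending multiplier = 1/(1 − c(1−t) + m) = 1/(1 − 0.641×0.76 + 0.23) = 1/0.74284 ≈ 1.346.
ΔY = k × ΔG = (+€436 billion) / 0.74284 ≈ +€587 billion.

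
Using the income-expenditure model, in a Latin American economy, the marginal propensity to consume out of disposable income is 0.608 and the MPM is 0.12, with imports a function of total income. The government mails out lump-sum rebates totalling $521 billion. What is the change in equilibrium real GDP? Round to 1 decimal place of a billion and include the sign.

+$618.7 billion

A lump-sum tax change of −$521 billion shifts disposable income by +$521 billion; first-round consumption changes by −c × ΔT = −0.608 × (−$521 billion) = +$316.768 billion.
Expenditure multiplier = 1/(1 − c + m) = 1/(1 − 0.608 + 0.12) = 1/0.512 ≈ 1.953.
The tax multiplier is −c × k ≈ −1.188, so ΔY = k × (−c·ΔT) = (+$316.768 billion) / 0.512 ≈ +$618.7 billion.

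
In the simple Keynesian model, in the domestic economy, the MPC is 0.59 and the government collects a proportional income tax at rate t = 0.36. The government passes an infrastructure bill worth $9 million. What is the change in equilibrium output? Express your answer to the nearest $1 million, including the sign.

Spending multiplier = 1/(1 − c(1−t)) = 1/(1 − 0.59×0.64) = 1/0.6224 ≈ 1.607.
ΔY = k × ΔG = (+$9 million) / 0.6224 ≈ +$14 million.

+$14 million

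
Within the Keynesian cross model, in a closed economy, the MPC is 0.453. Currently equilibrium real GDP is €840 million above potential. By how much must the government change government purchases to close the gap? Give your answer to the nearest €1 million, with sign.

−€459 million

Spending multiplier = 1/(1 − MPC) = 1/(1 − 0.453) = 1/0.547 ≈ 1.828.
Need ΔY = −€840 million, so ΔG = ΔY/k = (−€840 million) × 0.547 ≈ −€459 million.
The government should cut government purchases by €459 million.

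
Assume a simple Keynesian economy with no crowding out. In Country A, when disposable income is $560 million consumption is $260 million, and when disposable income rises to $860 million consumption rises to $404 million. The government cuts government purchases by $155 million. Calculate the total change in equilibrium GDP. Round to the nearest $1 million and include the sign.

−$298 million

MPC = ΔC/ΔYd = (404 − 260)/(860 − 560) = 144/300 = 0.48.
Government-spending multiplier = 1/(1 − MPC) = 1/(1 − 0.48) = 1/0.52 ≈ 1.923.
ΔY = k × ΔG = (−$155 million) / 0.52 ≈ −$298 million.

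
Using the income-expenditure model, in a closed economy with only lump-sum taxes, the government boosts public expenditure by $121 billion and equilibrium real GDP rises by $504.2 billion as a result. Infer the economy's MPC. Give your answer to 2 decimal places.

Implied spending multiplier k = ΔY/ΔG = 504.2/121 ≈ 4.1669.
Since k = 1/(1 − MPC), MPC = 1 − 1/k = 1 − ΔG/ΔY = 1 − 121/504.2 ≈ 0.76.

0.76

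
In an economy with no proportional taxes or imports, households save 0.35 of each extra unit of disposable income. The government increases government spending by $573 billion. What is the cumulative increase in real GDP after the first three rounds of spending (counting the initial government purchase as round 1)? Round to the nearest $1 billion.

$1,188 billion

MPC = 1 − MPS = 1 − 0.35 = 0.65.
Round 1 adds ΔG = $573 billion; each later round is MPC = 0.65 times the previous.
After 3 rounds: 573 + 372.45 + 242.0925 = ΔG·(1 − c^3)/(1 − c) = 573 × (1 − 0.274625)/0.35 ≈ $1,188 billion.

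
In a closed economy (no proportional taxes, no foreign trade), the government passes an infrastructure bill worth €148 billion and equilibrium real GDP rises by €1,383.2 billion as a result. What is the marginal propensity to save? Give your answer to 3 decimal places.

Implied spending multiplier k = ΔY/ΔG = 1,383.2/148 ≈ 9.3459.
Since k = 1/(1 − MPC), MPC = 1 − 1/k = 1 − ΔG/ΔY = 1 − 148/1,383.2 ≈ 0.893.
MPS = 1 − MPC = 0.107.

0.107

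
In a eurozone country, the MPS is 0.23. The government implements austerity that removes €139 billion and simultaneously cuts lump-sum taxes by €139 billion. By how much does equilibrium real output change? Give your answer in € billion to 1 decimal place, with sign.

MPC = 1 − MPS = 1 − 0.23 = 0.77.
Expenditure multiplier = 1/(1 − MPC) = 1/(1 − 0.77) = 1/0.23 ≈ 4.348.
ΔG contributes k·ΔG = (−€139 billion) / 0.23 ≈ −€604.3 billion.
ΔT of −€139 billion changes first-round spending by −c·ΔT = +€107.03 billion, contributing k·(−c·ΔT) = (+€107.03 billion) / 0.23 ≈ +€465.3 billion.
With ΔG = ΔT and no other leakages, the balanced-budget multiplier is 1, so ΔY = ΔG = −€139 billion.

−€139.0 billion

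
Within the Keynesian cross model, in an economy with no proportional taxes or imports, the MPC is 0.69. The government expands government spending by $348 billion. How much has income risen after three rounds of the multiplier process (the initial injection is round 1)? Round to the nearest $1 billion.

$754 billion

Round 1 adds ΔG = $348 billion; each later round is MPC = 0.69 times the previous.
After 3 rounds: 348 + 240.12 + 165.6828 = ΔG·(1 − c^3)/(1 − c) = 348 × (1 − 0.328509)/0.31 ≈ $754 billion.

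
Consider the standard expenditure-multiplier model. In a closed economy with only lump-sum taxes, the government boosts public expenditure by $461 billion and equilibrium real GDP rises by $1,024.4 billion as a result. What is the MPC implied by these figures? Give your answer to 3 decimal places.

Implied spending multiplier k = ΔY/ΔG = 1,024.4/461 ≈ 2.2221.
Since k = 1/(1 − MPC), MPC = 1 − 1/k = 1 − ΔG/ΔY = 1 − 461/1,024.4 ≈ 0.550.

0.550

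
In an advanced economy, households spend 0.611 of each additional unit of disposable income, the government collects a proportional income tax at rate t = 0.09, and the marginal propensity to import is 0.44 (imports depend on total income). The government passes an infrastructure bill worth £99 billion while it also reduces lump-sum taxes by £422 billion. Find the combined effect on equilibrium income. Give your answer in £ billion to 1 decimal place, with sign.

+£403.7 billion

Expenditure multiplier = 1/(1 − c(1−t) + m) = 1/(1 − 0.611×0.91 + 0.44) = 1/0.88399 ≈ 1.131.
ΔG contributes k·ΔG = (+£99 billion) / 0.88399 ≈ +£112 billion.
ΔT of −£422 billion changes first-round spending by −c·ΔT = +£257.842 billion, contributing k·(−c·ΔT) = (+£257.842 billion) / 0.88399 ≈ +£291.7 billion.
Net ΔY = k(ΔG − c·ΔT) = (+£356.842 billion) / 0.88399 ≈ +£403.7 billion.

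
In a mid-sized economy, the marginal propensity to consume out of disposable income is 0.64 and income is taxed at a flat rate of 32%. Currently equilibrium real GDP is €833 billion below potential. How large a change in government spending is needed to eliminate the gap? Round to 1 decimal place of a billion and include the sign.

Spending multiplier = 1/(1 − c(1−t)) = 1/(1 − 0.64×0.68) = 1/0.5648 ≈ 1.771.
Need ΔY = +€833 billion, so ΔG = ΔY/k = (+€833 billion) × 0.5648 ≈ +€470.5 billion.
The government should increase government spending by €470.5 billion.

+€470.5 billion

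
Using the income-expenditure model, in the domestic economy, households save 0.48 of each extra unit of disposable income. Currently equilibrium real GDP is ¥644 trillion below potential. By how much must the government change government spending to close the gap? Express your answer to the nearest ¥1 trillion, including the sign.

MPC = 1 − MPS = 1 − 0.48 = 0.52.
Spending multiplier = 1/(1 − MPC) = 1/(1 − 0.52) = 1/0.48 ≈ 2.083.
Need ΔY = +¥644 trillion, so ΔG = ΔY/k = (+¥644 trillion) × 0.48 ≈ +¥309 trillion.
The government should increase government spending by ¥309 trillion.

+¥309 trillion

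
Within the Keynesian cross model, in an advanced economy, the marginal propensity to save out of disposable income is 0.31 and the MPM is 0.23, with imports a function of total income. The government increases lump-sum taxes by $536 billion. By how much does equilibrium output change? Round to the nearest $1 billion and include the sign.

−$685 billion

MPC = 1 − MPS = 1 − 0.31 = 0.69.
A lump-sum tax change of +$536 billion shifts disposable income by −$536 billion; first-round consumption changes by −c × ΔT = −0.69 × (+$536 billion) = −$369.84 billion.
Expenditure multiplier = 1/(1 − c + m) = 1/(1 − 0.69 + 0.23) = 1/0.54 ≈ 1.852.
The tax multiplier is −c × k ≈ −1.278, so ΔY = k × (−c·ΔT) = (−$369.84 billion) / 0.54 ≈ −$685 billion.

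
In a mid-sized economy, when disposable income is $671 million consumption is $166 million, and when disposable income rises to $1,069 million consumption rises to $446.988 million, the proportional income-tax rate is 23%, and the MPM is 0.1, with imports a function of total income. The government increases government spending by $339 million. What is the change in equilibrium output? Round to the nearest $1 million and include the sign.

+$609 million

MPC = ΔC/ΔYd = (446.988 − 166)/(1,069 − 671) = 280.988/398 = 0.706.
Spending multiplier = 1/(1 − c(1−t) + m) = 1/(1 − 0.706×0.77 + 0.1) = 1/0.55638 ≈ 1.797.
ΔY = k × ΔG = (+$339 million) / 0.55638 ≈ +$609 million.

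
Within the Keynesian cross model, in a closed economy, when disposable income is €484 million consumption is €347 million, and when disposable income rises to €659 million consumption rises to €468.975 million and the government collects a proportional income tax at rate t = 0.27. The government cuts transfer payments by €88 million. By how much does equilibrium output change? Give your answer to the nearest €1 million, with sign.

MPC = ΔC/ΔYd = (468.975 − 347)/(659 − 484) = 121.975/175 = 0.697.
The transfer change shifts disposable income by −€88 million, so first-round consumption changes by c·ΔTR = 0.697 × (−€88 million) = −€61.336 million.
Expenditure multiplier = 1/(1 − c(1−t)) = 1/(1 − 0.697×0.73) = 1/0.49119 ≈ 2.036.
The transfer multiplier is c × k ≈ 1.419, so ΔY = k × (c·ΔTR) = (−€61.336 million) / 0.49119 ≈ −€125 million.

−€125 million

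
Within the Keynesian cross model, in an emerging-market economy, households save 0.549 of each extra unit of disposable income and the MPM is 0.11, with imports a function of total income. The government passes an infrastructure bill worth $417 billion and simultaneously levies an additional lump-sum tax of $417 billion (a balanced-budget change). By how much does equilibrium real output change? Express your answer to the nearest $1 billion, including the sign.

+$347 billion

MPC = 1 − MPS = 1 − 0.549 = 0.451.
Expenditure multiplier = 1/(1 − c + m) = 1/(1 − 0.451 + 0.11) = 1/0.659 ≈ 1.517.
ΔG contributes k·ΔG = (+$417 billion) / 0.659 ≈ +$632.8 billion.
ΔT of +$417 billion changes first-round spending by −c·ΔT = −$188.067 billion, contributing k·(−c·ΔT) = (−$188.067 billion) / 0.659 ≈ −$285.4 billion.
Net ΔY = k(ΔG − c·ΔT) = (+$228.933 billion) / 0.659 ≈ +$347 billion.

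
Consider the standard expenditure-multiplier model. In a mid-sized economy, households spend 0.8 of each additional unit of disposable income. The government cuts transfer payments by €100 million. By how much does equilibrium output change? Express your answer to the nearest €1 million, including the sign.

−€400 million

The transfer change shifts disposable income by −€100 million, so first-round consumption changes by c·ΔTR = 0.8 × (−€100 million) = −€80 million.
Expenditure multiplier = 1/(1 − MPC) = 1/(1 − 0.8) = 1/0.2 = 5.
The transfer multiplier is c × k = 4, so ΔY = k × (c·ΔTR) = (−€80 million) / 0.2 = −€400 million.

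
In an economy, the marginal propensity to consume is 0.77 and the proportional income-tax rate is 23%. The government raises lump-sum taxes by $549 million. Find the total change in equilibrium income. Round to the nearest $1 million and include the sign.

A lump-sum tax change of +$549 million shifts disposable income by −$549 million; first-round consumption changes by −c × ΔT = −0.77 × (+$549 million) = −$422.73 million.
Expenditure multiplier = 1/(1 − c(1−t)) = 1/(1 − 0.77×0.77) = 1/0.4071 ≈ 2.456.
The tax multiplier is −c × k ≈ −1.891, so ΔY = k × (−c·ΔT) = (−$422.73 million) / 0.4071 ≈ −$1,038 million.

−$1,038 million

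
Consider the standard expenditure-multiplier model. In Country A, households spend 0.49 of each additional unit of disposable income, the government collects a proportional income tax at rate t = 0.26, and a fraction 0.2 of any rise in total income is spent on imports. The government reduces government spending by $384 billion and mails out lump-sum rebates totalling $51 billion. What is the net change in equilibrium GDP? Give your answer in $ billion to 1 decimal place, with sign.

Expenditure multiplier = 1/(1 − c(1−t) + m) = 1/(1 − 0.49×0.74 + 0.2) = 1/0.8374 ≈ 1.194.
ΔG contributes k·ΔG = (−$384 billion) / 0.8374 ≈ −$458.6 billion.
ΔT of −$51 billion changes first-round spending by −c·ΔT = +$24.99 billion, contributing k·(−c·ΔT) = (+$24.99 billion) / 0.8374 ≈ +$29.8 billion.
Net ΔY = k(ΔG − c·ΔT) = (−$359.01 billion) / 0.8374 ≈ −$428.7 billion.

−$428.7 billion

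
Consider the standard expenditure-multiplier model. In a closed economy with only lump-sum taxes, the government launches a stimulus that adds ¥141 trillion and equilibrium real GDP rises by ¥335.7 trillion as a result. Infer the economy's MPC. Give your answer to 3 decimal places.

Implied spending multiplier k = ΔY/ΔG = 335.7/141 ≈ 2.3809.
Since k = 1/(1 − MPC), MPC = 1 − 1/k = 1 − ΔG/ΔY = 1 − 141/335.7 ≈ 0.580.

0.580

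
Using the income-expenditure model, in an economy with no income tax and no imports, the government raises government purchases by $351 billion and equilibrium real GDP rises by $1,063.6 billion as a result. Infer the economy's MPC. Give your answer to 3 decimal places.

0.670

Implied spending multiplier k = ΔY/ΔG = 1,063.6/351 ≈ 3.0302.
Since k = 1/(1 − MPC), MPC = 1 − 1/k = 1 − ΔG/ΔY = 1 − 351/1,063.6 ≈ 0.670.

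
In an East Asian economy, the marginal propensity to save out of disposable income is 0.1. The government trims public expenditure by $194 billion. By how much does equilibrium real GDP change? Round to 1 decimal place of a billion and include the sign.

MPC = 1 − MPS = 1 − 0.1 = 0.9.
Spending multiplier = 1/(1 − MPC) = 1/(1 − 0.9) = 1/0.1 = 10.
ΔY = k × ΔG = (−$194 billion) / 0.1 = −$1,940 billion.

−$1,940.0 billion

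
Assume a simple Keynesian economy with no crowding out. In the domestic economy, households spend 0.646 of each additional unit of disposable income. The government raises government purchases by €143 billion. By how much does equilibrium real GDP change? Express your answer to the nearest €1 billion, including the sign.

+€404 billion

Expenditure multiplier = 1/(1 − MPC) = 1/(1 − 0.646) = 1/0.354 ≈ 2.825.
ΔY = k × ΔG = (+€143 billion) / 0.354 ≈ +€404 billion.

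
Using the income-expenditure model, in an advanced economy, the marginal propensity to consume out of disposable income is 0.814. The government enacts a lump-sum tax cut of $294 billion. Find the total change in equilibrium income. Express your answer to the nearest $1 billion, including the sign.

A lump-sum tax change of −$294 billion shifts disposable income by +$294 billion; first-round consumption changes by −c × ΔT = −0.814 × (−$294 billion) = +$239.316 billion.
Expenditure multiplier = 1/(1 − MPC) = 1/(1 − 0.814) = 1/0.186 ≈ 5.376.
The tax multiplier is −c × k ≈ −4.376, so ΔY = k × (−c·ΔT) = (+$239.316 billion) / 0.186 ≈ +$1,287 billion.

+$1,287 billion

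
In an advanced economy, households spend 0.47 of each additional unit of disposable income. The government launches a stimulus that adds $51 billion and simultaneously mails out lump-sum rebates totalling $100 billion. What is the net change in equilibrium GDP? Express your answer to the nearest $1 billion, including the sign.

+$185 billion

Expenditure multiplier = 1/(1 − MPC) = 1/(1 − 0.47) = 1/0.53 ≈ 1.887.
ΔG contributes k·ΔG = (+$51 billion) / 0.53 ≈ +$96.2 billion.
ΔT of −$100 billion changes first-round spending by −c·ΔT = +$47 billion, contributing k·(−c·ΔT) = (+$47 billion) / 0.53 ≈ +$88.7 billion.
Net ΔY = k(ΔG − c·ΔT) = (+$98 billion) / 0.53 ≈ +$185 billion.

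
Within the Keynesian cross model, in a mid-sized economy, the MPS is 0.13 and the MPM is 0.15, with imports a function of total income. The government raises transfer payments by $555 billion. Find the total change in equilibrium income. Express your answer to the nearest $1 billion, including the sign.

MPC = 1 − MPS = 1 − 0.13 = 0.87.
The transfer change shifts disposable income by +$555 billion, so first-round consumption changes by c·ΔTR = 0.87 × (+$555 billion) = +$482.85 billion.
Expenditure multiplier = 1/(1 − c + m) = 1/(1 − 0.87 + 0.15) = 1/0.28 ≈ 3.571.
The transfer multiplier is c × k ≈ 3.107, so ΔY = k × (c·ΔTR) = (+$482.85 billion) / 0.28 ≈ +$1,724 billion.

+$1,724 billion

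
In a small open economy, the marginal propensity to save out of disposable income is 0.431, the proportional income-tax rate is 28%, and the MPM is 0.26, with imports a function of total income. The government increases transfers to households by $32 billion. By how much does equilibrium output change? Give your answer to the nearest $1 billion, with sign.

+$21 billion

MPC = 1 − MPS = 1 − 0.431 = 0.569.
The transfer change shifts disposable income by +$32 billion, so first-round consumption changes by c·ΔTR = 0.569 × (+$32 billion) = +$18.208 billion.
Expenditure multiplier = 1/(1 − c(1−t) + m) = 1/(1 − 0.569×0.72 + 0.26) = 1/0.85032 ≈ 1.176.
The transfer multiplier is c × k ≈ 0.669, so ΔY = k × (c·ΔTR) = (+$18.208 billion) / 0.85032 ≈ +$21 billion.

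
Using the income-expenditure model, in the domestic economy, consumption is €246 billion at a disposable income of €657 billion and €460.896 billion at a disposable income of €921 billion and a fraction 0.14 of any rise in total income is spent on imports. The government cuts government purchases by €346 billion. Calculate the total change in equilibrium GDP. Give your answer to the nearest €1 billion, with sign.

−€1,061 billion

MPC = ΔC/ΔYd = (460.896 − 246)/(921 − 657) = 214.896/264 = 0.814.
Government-spending multiplier = 1/(1 − c + m) = 1/(1 − 0.814 + 0.14) = 1/0.326 ≈ 3.067.
ΔY = k × ΔG = (−€346 billion) / 0.326 ≈ −€1,061 billion.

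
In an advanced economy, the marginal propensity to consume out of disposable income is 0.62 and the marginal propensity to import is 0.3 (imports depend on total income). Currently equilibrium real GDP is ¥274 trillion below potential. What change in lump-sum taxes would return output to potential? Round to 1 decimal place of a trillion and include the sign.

Spending multiplier = 1/(1 − c + m) = 1/(1 − 0.62 + 0.3) = 1/0.68 ≈ 1.471.
Tax multiplier = −c·k = −0.62/0.68 ≈ −0.912. Need ΔY = +¥274 trillion, so ΔT = ΔY/(−c·k) = −(+¥274 trillion) × 0.68 / 0.62 ≈ −¥300.5 trillion.
The government should cut lump-sum taxes by ¥300.5 trillion.

−¥300.5 trillion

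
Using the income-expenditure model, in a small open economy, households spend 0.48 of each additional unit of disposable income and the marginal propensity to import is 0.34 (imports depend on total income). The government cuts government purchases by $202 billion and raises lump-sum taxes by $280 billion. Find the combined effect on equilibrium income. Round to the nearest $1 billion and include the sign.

Expenditure multiplier = 1/(1 − c + m) = 1/(1 − 0.48 + 0.34) = 1/0.86 ≈ 1.163.
ΔG contributes k·ΔG = (−$202 billion) / 0.86 ≈ −$234.9 billion.
ΔT of +$280 billion changes first-round spending by −c·ΔT = −$134.4 billion, contributing k·(−c·ΔT) = (−$134.4 billion) / 0.86 ≈ −$156.3 billion.
Net ΔY = k(ΔG − c·ΔT) = (−$336.4 billion) / 0.86 ≈ −$391 billion.

−$391 billion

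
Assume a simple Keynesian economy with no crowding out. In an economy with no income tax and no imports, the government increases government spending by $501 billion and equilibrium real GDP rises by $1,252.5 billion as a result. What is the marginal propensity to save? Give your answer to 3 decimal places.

0.400

Implied spending multiplier k = ΔY/ΔG = 1,252.5/501 = 2.5.
Since k = 1/(1 − MPC), MPC = 1 − 1/k = 1 − ΔG/ΔY = 1 − 501/1,252.5 = 0.600.
MPS = 1 − MPC = 0.400.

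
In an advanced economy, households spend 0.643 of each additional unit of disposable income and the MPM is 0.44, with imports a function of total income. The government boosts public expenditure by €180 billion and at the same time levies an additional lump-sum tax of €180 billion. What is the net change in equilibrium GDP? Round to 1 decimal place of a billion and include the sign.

Expenditure multiplier = 1/(1 − c + m) = 1/(1 − 0.643 + 0.44) = 1/0.797 ≈ 1.255.
ΔG contributes k·ΔG = (+€180 billion) / 0.797 ≈ +€225.8 billion.
ΔT of +€180 billion changes first-round spending by −c·ΔT = −€115.74 billion, contributing k·(−c·ΔT) = (−€115.74 billion) / 0.797 ≈ −€145.2 billion.
Net ΔY = k(ΔG − c·ΔT) = (+€64.26 billion) / 0.797 ≈ +€80.6 billion.

+€80.6 billion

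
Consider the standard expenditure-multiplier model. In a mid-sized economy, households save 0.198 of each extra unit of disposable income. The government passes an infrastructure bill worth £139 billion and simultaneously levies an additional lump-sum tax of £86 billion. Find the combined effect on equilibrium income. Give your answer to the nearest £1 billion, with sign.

+£354 billion

MPC = 1 − MPS = 1 − 0.198 = 0.802.
Expenditure multiplier = 1/(1 − MPC) = 1/(1 − 0.802) = 1/0.198 ≈ 5.051.
ΔG contributes k·ΔG = (+£139 billion) / 0.198 ≈ +£702 billion.
ΔT of +£86 billion changes first-round spending by −c·ΔT = −£68.972 billion, contributing k·(−c·ΔT) = (−£68.972 billion) / 0.198 ≈ −£348.3 billion.
Net ΔY = k(ΔG − c·ΔT) = (+£70.028 billion) / 0.198 ≈ +£354 billion.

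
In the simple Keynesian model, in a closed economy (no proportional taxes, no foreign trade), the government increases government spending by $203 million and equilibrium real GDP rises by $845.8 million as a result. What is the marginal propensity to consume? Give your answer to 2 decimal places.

Implied spending multiplier k = ΔY/ΔG = 845.8/203 ≈ 4.1665.
Since k = 1/(1 − MPC), MPC = 1 − 1/k = 1 − ΔG/ΔY = 1 − 203/845.8 ≈ 0.76.

0.76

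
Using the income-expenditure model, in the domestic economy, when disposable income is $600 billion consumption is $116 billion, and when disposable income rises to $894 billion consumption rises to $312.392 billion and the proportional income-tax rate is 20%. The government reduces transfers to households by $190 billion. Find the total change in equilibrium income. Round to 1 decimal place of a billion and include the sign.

MPC = ΔC/ΔYd = (312.392 − 116)/(894 − 600) = 196.392/294 = 0.668.
The transfer change shifts disposable income by −$190 billion, so first-round consumption changes by c·ΔTR = 0.668 × (−$190 billion) = −$126.92 billion.
Expenditure multiplier = 1/(1 − c(1−t)) = 1/(1 − 0.668×0.8) = 1/0.4656 ≈ 2.148.
The transfer multiplier is c × k ≈ 1.435, so ΔY = k × (c·ΔTR) = (−$126.92 billion) / 0.4656 ≈ −$272.6 billion.

−$272.6 billion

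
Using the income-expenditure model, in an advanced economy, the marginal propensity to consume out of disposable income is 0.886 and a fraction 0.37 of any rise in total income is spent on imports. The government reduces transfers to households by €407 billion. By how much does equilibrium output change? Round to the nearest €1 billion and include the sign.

−€745 billion

The transfer change shifts disposable income by −€407 billion, so first-round consumption changes by c·ΔTR = 0.886 × (−€407 billion) = −€360.602 billion.
Expenditure multiplier = 1/(1 − c + m) = 1/(1 − 0.886 + 0.37) = 1/0.484 ≈ 2.066.
The transfer multiplier is c × k ≈ 1.831, so ΔY = k × (c·ΔTR) = (−€360.602 billion) / 0.484 ≈ −€745 billion.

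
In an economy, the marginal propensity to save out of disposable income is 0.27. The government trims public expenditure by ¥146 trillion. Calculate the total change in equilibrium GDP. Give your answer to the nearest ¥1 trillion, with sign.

MPC = 1 − MPS = 1 − 0.27 = 0.73.
Spending multiplier = 1/(1 − MPC) = 1/(1 − 0.73) = 1/0.27 ≈ 3.704.
ΔY = k × ΔG = (−¥146 trillion) / 0.27 ≈ −¥541 trillion.

−¥541 trillion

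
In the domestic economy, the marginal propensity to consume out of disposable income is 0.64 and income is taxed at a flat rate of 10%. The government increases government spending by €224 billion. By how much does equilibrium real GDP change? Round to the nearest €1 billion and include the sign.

Expenditure multiplier = 1/(1 − c(1−t)) = 1/(1 − 0.64×0.9) = 1/0.424 ≈ 2.358.
ΔY = k × ΔG = (+€224 billion) / 0.424 ≈ +€528 billion.

+€528 billion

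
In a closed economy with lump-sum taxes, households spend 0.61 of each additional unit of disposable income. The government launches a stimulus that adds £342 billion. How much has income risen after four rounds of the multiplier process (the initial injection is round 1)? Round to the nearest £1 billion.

£756 billion

Round 1 adds ΔG = £342 billion; each later round is MPC = 0.61 times the previous.
After 4 rounds: 342 + 208.62 + 127.2582 + 77.627502 = ΔG·(1 − c^4)/(1 − c) = 342 × (1 − 0.13845841)/0.39 ≈ £756 billion.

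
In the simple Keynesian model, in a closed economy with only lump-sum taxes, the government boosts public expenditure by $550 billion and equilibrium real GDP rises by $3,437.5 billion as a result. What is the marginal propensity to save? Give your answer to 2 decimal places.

Implied spending multiplier k = ΔY/ΔG = 3,437.5/550 = 6.25.
Since k = 1/(1 − MPC), MPC = 1 − 1/k = 1 − ΔG/ΔY = 1 − 550/3,437.5 = 0.84.
MPS = 1 − MPC = 0.16.

0.16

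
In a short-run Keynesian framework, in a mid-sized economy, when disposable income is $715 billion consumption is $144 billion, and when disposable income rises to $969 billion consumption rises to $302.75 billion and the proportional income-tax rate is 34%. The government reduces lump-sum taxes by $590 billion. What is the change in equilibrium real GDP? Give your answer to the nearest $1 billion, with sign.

MPC = ΔC/ΔYd = (302.75 − 144)/(969 − 715) = 158.75/254 = 0.625.
A lump-sum tax change of −$590 billion shifts disposable income by +$590 billion; first-round consumption changes by −c × ΔT = −0.625 × (−$590 billion) = +$368.75 billion.
Expenditure multiplier = 1/(1 − c(1−t)) = 1/(1 − 0.625×0.66) = 1/0.5875 ≈ 1.702.
The tax multiplier is −c × k ≈ −1.064, so ΔY = k × (−c·ΔT) = (+$368.75 billion) / 0.5875 ≈ +$628 billion.

+$628 billion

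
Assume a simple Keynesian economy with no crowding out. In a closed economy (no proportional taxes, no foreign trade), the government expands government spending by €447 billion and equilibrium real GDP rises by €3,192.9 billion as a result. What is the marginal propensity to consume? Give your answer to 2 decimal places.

0.86

Implied spending multiplier k = ΔY/ΔG = 3,192.9/447 ≈ 7.143.
Since k = 1/(1 − MPC), MPC = 1 − 1/k = 1 − ΔG/ΔY = 1 − 447/3,192.9 ≈ 0.86.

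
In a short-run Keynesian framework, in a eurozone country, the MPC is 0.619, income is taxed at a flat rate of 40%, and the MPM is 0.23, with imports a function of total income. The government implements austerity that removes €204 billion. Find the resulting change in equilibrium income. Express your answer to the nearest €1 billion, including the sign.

Expenditure multiplier = 1/(1 − c(1−t) + m) = 1/(1 − 0.619×0.6 + 0.23) = 1/0.8586 ≈ 1.165.
ΔY = k × ΔG = (−€204 billion) / 0.8586 ≈ −€238 billion.

−€238 billion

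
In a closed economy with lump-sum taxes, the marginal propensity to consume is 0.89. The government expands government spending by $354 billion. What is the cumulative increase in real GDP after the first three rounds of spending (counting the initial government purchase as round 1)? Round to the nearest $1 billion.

Round 1 adds ΔG = $354 billion; each later round is MPC = 0.89 times the previous.
After 3 rounds: 354 + 315.06 + 280.4034 = ΔG·(1 − c^3)/(1 − c) = 354 × (1 − 0.704969)/0.11 ≈ $949 billion.

$949 billion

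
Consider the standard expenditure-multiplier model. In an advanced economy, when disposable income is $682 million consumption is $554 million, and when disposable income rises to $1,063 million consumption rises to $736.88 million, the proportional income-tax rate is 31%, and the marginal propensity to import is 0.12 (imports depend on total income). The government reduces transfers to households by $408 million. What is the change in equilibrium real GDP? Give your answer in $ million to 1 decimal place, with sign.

−$248.3 million

MPC = ΔC/ΔYd = (736.88 − 554)/(1,063 − 682) = 182.88/381 = 0.48.
The transfer change shifts disposable income by −$408 million, so first-round consumption changes by c·ΔTR = 0.48 × (−$408 million) = −$195.84 million.
Expenditure multiplier = 1/(1 − c(1−t) + m) = 1/(1 − 0.48×0.69 + 0.12) = 1/0.7888 ≈ 1.268.
The transfer multiplier is c × k ≈ 0.609, so ΔY = k × (c·ΔTR) = (−$195.84 million) / 0.7888 ≈ −$248.3 million.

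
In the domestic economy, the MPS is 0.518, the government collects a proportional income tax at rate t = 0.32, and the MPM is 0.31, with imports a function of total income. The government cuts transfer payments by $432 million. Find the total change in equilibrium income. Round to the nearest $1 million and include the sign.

−$212 million

MPC = 1 − MPS = 1 − 0.518 = 0.482.
The transfer change shifts disposable income by −$432 million, so first-round consumption changes by c·ΔTR = 0.482 × (−$432 million) = −$208.224 million.
Expenditure multiplier = 1/(1 − c(1−t) + m) = 1/(1 − 0.482×0.68 + 0.31) = 1/0.98224 ≈ 1.018.
The transfer multiplier is c × k ≈ 0.491, so ΔY = k × (c·ΔTR) = (−$208.224 million) / 0.98224 ≈ −$212 million.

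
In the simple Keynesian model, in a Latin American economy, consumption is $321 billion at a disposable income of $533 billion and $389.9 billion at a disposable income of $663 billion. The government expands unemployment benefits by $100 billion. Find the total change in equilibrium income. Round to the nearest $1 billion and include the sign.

MPC = ΔC/ΔYd = (389.9 − 321)/(663 − 533) = 68.9/130 = 0.53.
The transfer change shifts disposable income by +$100 billion, so first-round consumption changes by c·ΔTR = 0.53 × (+$100 billion) = +$53 billion.
Expenditure multiplier = 1/(1 − MPC) = 1/(1 − 0.53) = 1/0.47 ≈ 2.128.
The transfer multiplier is c × k ≈ 1.128, so ΔY = k × (c·ΔTR) = (+$53 billion) / 0.47 ≈ +$113 billion.

+$113 billion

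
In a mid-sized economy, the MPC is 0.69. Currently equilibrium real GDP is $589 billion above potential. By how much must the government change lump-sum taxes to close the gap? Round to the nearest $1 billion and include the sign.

Spending multiplier = 1/(1 − MPC) = 1/(1 − 0.69) = 1/0.31 ≈ 3.226.
Tax multiplier = −c·k = −0.69/0.31 ≈ −2.226. Need ΔY = −$589 billion, so ΔT = ΔY/(−c·k) = −(−$589 billion) × 0.31 / 0.69 ≈ +$265 billion.
The government should raise lump-sum taxes by $265 billion.

+$265 billion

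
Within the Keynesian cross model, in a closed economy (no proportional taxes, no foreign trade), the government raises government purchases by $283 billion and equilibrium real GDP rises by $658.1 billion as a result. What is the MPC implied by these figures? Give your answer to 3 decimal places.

Implied spending multiplier k = ΔY/ΔG = 658.1/283 ≈ 2.3254.
Since k = 1/(1 − MPC), MPC = 1 − 1/k = 1 − ΔG/ΔY = 1 − 283/658.1 ≈ 0.570.

0.570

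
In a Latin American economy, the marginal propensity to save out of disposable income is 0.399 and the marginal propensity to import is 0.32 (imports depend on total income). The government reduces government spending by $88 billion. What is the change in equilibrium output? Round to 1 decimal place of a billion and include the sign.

MPC = 1 − MPS = 1 − 0.399 = 0.601.
Spending multiplier = 1/(1 − c + m) = 1/(1 − 0.601 + 0.32) = 1/0.719 ≈ 1.391.
ΔY = k × ΔG = (−$88 billion) / 0.719 ≈ −$122.4 billion.

−$122.4 billion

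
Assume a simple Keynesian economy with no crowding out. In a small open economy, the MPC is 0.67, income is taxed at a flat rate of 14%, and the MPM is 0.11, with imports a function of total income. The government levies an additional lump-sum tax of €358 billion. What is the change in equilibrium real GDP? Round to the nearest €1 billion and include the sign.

A lump-sum tax change of +€358 billion shifts disposable income by −€358 billion; first-round consumption changes by −c × ΔT = −0.67 × (+€358 billion) = −€239.86 billion.
Expenditure multiplier = 1/(1 − c(1−t) + m) = 1/(1 − 0.67×0.86 + 0.11) = 1/0.5338 ≈ 1.873.
The tax multiplier is −c × k ≈ −1.255, so ΔY = k × (−c·ΔT) = (−€239.86 billion) / 0.5338 ≈ −€449 billion.

−€449 billion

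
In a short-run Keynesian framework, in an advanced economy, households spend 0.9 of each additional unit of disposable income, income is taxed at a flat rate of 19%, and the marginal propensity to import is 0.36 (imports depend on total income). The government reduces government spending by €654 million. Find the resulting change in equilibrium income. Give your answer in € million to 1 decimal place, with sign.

−€1,036.5 million

Spending multiplier = 1/(1 − c(1−t) + m) = 1/(1 − 0.9×0.81 + 0.36) = 1/0.631 ≈ 1.585.
ΔY = k × ΔG = (−€654 million) / 0.631 ≈ −€1,036.5 million.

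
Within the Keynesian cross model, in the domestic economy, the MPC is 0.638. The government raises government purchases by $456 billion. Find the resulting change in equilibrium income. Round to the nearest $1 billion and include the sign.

Government-spending multiplier = 1/(1 − MPC) = 1/(1 − 0.638) = 1/0.362 ≈ 2.762.
ΔY = k × ΔG = (+$456 billion) / 0.362 ≈ +$1,260 billion.

+$1,260 billion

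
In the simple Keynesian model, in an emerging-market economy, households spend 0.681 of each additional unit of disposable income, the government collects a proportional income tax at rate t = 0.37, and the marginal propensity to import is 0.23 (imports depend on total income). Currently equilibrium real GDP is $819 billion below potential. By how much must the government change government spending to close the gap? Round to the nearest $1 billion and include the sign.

+$656 billion

Spending multiplier = 1/(1 − c(1−t) + m) = 1/(1 − 0.681×0.63 + 0.23) = 1/0.80097 ≈ 1.248.
Need ΔY = +$819 billion, so ΔG = ΔY/k = (+$819 billion) × 0.80097 ≈ +$656 billion.
The government should increase government spending by $656 billion.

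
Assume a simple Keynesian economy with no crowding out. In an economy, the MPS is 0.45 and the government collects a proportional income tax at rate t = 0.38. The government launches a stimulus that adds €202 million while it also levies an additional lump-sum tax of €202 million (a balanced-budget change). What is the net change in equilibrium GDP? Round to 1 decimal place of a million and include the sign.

+€137.9 million

MPC = 1 − MPS = 1 − 0.45 = 0.55.
Expenditure multiplier = 1/(1 − c(1−t)) = 1/(1 − 0.55×0.62) = 1/0.659 ≈ 1.517.
ΔG contributes k·ΔG = (+€202 million) / 0.659 ≈ +€306.5 million.
ΔT of +€202 million changes first-round spending by −c·ΔT = −€111.1 million, contributing k·(−c·ΔT) = (−€111.1 million) / 0.659 ≈ −€168.6 million.
Net ΔY = k(ΔG − c·ΔT) = (+€90.9 million) / 0.659 ≈ +€137.9 million.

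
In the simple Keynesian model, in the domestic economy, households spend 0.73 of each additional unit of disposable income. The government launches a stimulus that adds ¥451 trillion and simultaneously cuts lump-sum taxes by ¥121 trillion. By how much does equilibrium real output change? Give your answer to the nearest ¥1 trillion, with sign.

+¥1,998 trillion

Expenditure multiplier = 1/(1 − MPC) = 1/(1 − 0.73) = 1/0.27 ≈ 3.704.
ΔG contributes k·ΔG = (+¥451 trillion) / 0.27 ≈ +¥1,670.4 trillion.
ΔT of −¥121 trillion changes first-round spending by −c·ΔT = +¥88.33 trillion, contributing k·(−c·ΔT) = (+¥88.33 trillion) / 0.27 ≈ +¥327.1 trillion.
Net ΔY = k(ΔG − c·ΔT) = (+¥539.33 trillion) / 0.27 ≈ +¥1,998 trillion.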